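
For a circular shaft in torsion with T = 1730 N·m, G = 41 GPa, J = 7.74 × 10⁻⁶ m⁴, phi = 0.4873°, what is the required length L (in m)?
Model: a circular shaft in torsion, so phi = (T·L) / (G·J).
Solve for L: L = (phi·G·J) / T.
Convert to SI units:
  G = 41 GPa = 4.1 × 10¹⁰ Pa
  phi = 0.4873° = 0.008505 rad
Substitute:
  L = (0.008505 × (4.1 × 10¹⁰) × (7.74 × 10⁻⁶)) / 1730
  L = 1.56 m
Final answer: L = 1.56 m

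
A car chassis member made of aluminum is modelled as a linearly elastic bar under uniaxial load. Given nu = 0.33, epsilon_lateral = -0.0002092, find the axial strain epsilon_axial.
Model: a linearly elastic bar under uniaxial load, so epsilon_lateral = -nu·epsilon_axial.
Solve for epsilon_axial: epsilon_axial = -epsilon_lateral / nu.
Substitute:
  epsilon_axial = -(-0.0002092) / 0.33
  epsilon_axial = 0.0006339
Final answer: epsilon_axial = 0.0006339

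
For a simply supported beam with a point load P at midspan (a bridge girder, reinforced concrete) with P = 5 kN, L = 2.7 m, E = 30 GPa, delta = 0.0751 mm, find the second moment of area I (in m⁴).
Model: a simply supported beam with a point load P at midspan, so delta = (P·L^3) / (48·E·I).
Solve for I: I = (P·L^3) / (48·delta·E).
Convert to SI units:
  P = 5 kN = 5000 N
  E = 30 GPa = 3 × 10¹⁰ Pa
  delta = 0.0751 mm = 7.51 × 10⁻⁵ m
Substitute:
  I = (5000 × 2.7^3) / (48 × (7.51 × 10⁻⁵) × (3 × 10¹⁰))
  I = 0.00091 m⁴
Final answer: I = 0.00091 m⁴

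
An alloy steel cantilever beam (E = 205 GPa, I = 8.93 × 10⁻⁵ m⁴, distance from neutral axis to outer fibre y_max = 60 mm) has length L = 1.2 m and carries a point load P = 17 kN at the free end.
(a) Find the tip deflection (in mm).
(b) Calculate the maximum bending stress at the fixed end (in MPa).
(a) Tip deflection of a cantilever with an end point load: δ = P·L^3 / (3·E·I). Convert P = 17 kN = 17000 N, E = 205 GPa = 2.05 × 10¹¹ Pa.
  δ = (17000 × 1.2^3) / (3 × (2.05 × 10¹¹) × (8.93 × 10⁻⁵)) = 0.0005349 m = 0.5349 mm
(b) Maximum bending moment at the fixed end: M = P·L = 17000 × 1.2 = 20400 N·m. Convert y_max = 60 mm = 0.06 m.
  σ = M·y_max / I = (20400 × 0.06) / (8.93 × 10⁻⁵) = 1.371 × 10⁷ Pa = 13.71 MPa
Final answer: (a) δ = 0.5349 mm, (b) σ = 13.71 MPa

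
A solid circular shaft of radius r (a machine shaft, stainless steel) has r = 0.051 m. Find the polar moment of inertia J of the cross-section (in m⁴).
Model: a solid circular shaft of radius r, so J = (π·r^4) / 2.
Substitute:
  J = (π × 0.051^4) / 2
  J = 1.063 × 10⁻⁵ m⁴
Final answer: J = 1.063 × 10⁻⁵ m⁴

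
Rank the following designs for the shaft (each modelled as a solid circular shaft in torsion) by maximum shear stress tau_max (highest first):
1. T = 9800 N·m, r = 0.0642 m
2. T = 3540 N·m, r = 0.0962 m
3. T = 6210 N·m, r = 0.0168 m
Model: a solid circular shaft in torsion, so tau_max = (2·T) / (π·r^3) (SI units).
  Case 1: tau_max = (2 × 9800) / (π × 0.0642^3) = 2.358 × 10⁷ Pa = 23.58 MPa
  Case 2: tau_max = (2 × 3540) / (π × 0.0962^3) = 2.531 × 10⁶ Pa = 2.531 MPa
  Case 3: tau_max = (2 × 6210) / (π × 0.0168^3) = 8.338 × 10⁸ Pa = 833.8 MPa
Ordering: 833.8 MPa (case 3) > 23.58 MPa (case 1) > 2.531 MPa (case 2)
Final answer: 3, 1, 2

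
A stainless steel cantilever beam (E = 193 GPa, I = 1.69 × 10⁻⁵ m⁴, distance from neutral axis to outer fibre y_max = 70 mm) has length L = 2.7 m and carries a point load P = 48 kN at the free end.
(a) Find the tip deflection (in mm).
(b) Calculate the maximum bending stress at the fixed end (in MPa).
(a) Tip deflection of a cantilever with an end point load: δ = P·L^3 / (3·E·I). Convert P = 48 kN = 48000 N, E = 193 GPa = 1.93 × 10¹¹ Pa.
  δ = (48000 × 2.7^3) / (3 × (1.93 × 10¹¹) × (1.69 × 10⁻⁵)) = 0.09655 m = 96.55 mm
(b) Maximum bending moment at the fixed end: M = P·L = 48000 × 2.7 = 129600 N·m. Convert y_max = 70 mm = 0.07 m.
  σ = M·y_max / I = (129600 × 0.07) / (1.69 × 10⁻⁵) = 5.368 × 10⁸ Pa = 536.8 MPa
Final answer: (a) δ = 96.55 mm, (b) σ = 536.8 MPa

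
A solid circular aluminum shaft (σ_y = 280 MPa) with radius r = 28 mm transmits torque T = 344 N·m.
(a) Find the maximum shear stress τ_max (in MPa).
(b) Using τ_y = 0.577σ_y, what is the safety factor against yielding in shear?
(a) For a solid circular shaft, τ_max = T·r/J with J = π·r^4/2, i.e. τ_max = 2·T / (π·r^3). Convert r = 28 mm = 0.028 m.
  τ_max = (2 × 344) / (π × 0.028^3) = 9.976 × 10⁶ Pa = 9.976 MPa
(b) τ_y = 0.577 × 280 = 161.56 MPa
  SF = τ_y/τ_max = 161.56 / 9.976 = 16.19
Final answer: (a) τ_max = 9.976 MPa, (b) SF = 16.19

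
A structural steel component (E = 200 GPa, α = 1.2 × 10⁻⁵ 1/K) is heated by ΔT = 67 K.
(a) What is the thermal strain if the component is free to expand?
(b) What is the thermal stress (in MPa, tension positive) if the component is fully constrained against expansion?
(a) Free thermal strain ε_th = α·ΔT = (1.2 × 10⁻⁵) × 67 = 0.000804
(b) Fully constrained, the expansion is suppressed, so σ = -E·α·ΔT. Convert E = 200 GPa = 2 × 10¹¹ Pa.
  σ = -(2 × 10¹¹) × (1.2 × 10⁻⁵) × 67 = -1.608 × 10⁸ Pa = -160.8 MPa (compressive)
Final answer: (a) ε_th = 0.000804, (b) σ = -160.8 MPa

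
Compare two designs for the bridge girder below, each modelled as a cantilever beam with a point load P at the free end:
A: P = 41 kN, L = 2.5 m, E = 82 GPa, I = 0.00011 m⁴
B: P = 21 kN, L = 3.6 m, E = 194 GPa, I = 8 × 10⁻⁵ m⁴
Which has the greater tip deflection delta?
Model: a cantilever beam with a point load P at the free end, so delta = (P·L^3) / (3·E·I) (SI units).
  A: delta = (41000 × 2.5^3) / (3 × (8.2 × 10¹⁰) × 0.00011) = 0.02367 m = 23.67 mm
  B: delta = (21000 × 3.6^3) / (3 × (1.94 × 10¹¹) × (8 × 10⁻⁵)) = 0.02104 m = 21.04 mm
23.67 mm > 21.04 mm, so A is larger.
Final answer: A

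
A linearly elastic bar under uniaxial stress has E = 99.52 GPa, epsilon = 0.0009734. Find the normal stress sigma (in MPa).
Model: a linearly elastic bar under uniaxial stress, so sigma = E·epsilon.
Convert to SI units:
  E = 99.52 GPa = 9.952 × 10¹⁰ Pa
Substitute:
  sigma = (9.952 × 10¹⁰) × 0.0009734
  sigma = 9.687 × 10⁷ Pa
Convert: sigma = 9.687 × 10⁷ Pa = 96.87 MPa
Final answer: sigma = 96.87 MPa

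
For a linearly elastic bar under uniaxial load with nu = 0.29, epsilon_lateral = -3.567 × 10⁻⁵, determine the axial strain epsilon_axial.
Model: a linearly elastic bar under uniaxial load, so epsilon_lateral = -nu·epsilon_axial.
Solve for epsilon_axial: epsilon_axial = -epsilon_lateral / nu.
Substitute:
  epsilon_axial = -(-3.567 × 10⁻⁵) / 0.29
  epsilon_axial = 0.000123
Final answer: epsilon_axial = 0.000123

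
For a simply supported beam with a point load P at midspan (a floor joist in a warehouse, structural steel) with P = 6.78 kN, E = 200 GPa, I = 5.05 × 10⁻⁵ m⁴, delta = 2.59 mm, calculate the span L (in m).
Model: a simply supported beam with a point load P at midspan, so delta = (P·L^3) / (48·E·I).
Solve for L: L = ((48·delta·E·I) / P)^(1/3).
Convert to SI units:
  P = 6.78 kN = 6780 N
  E = 200 GPa = 2 × 10¹¹ Pa
  delta = 2.59 mm = 0.00259 m
Substitute:
  L = ((48 × 0.00259 × (2 × 10¹¹) × (5.05 × 10⁻⁵)) / 6780)^(1/3)
  L = 5.7 m
Final answer: L = 5.7 m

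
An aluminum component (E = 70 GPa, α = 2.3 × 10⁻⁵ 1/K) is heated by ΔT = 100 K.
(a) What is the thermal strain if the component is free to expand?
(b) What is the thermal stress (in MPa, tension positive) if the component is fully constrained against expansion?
(a) Free thermal strain ε_th = α·ΔT = (2.3 × 10⁻⁵) × 100 = 0.0023
(b) Fully constrained, the expansion is suppressed, so σ = -E·α·ΔT. Convert E = 70 GPa = 7 × 10¹⁰ Pa.
  σ = -(7 × 10¹⁰) × (2.3 × 10⁻⁵) × 100 = -1.61 × 10⁸ Pa = -161 MPa (compressive)
Final answer: (a) ε_th = 0.0023, (b) σ = -161 MPa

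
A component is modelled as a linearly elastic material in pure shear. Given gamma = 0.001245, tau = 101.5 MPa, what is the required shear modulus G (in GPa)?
Model: a linearly elastic material in pure shear, so tau = G·gamma.
Solve for G: G = tau / gamma.
Convert to SI units:
  tau = 101.5 MPa = 1.015 × 10⁸ Pa
Substitute:
  G = (1.015 × 10⁸) / 0.001245
  G = 8.153 × 10¹⁰ Pa
Convert: G = 8.153 × 10¹⁰ Pa = 81.53 GPa
Final answer: G = 81.53 GPa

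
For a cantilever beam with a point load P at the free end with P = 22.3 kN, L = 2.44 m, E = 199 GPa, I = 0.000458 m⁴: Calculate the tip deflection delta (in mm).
Model: a cantilever beam with a point load P at the free end, so delta = (P·L^3) / (3·E·I).
Convert to SI units:
  P = 22.3 kN = 22300 N
  E = 199 GPa = 1.99 × 10¹¹ Pa
Substitute:
  delta = (22300 × 2.44^3) / (3 × (1.99 × 10¹¹) × 0.000458)
  delta = 0.001185 m
Convert: delta = 0.001185 m = 1.185 mm
Final answer: delta = 1.185 mm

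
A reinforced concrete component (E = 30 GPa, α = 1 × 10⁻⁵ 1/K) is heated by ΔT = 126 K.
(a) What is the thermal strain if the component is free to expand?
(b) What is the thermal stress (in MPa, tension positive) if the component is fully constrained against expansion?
(a) Free thermal strain ε_th = α·ΔT = (1 × 10⁻⁵) × 126 = 0.00126
(b) Fully constrained, the expansion is suppressed, so σ = -E·α·ΔT. Convert E = 30 GPa = 3 × 10¹⁰ Pa.
  σ = -(3 × 10¹⁰) × (1 × 10⁻⁵) × 126 = -3.78 × 10⁷ Pa = -37.8 MPa (compressive)
Final answer: (a) ε_th = 0.00126, (b) σ = -37.8 MPa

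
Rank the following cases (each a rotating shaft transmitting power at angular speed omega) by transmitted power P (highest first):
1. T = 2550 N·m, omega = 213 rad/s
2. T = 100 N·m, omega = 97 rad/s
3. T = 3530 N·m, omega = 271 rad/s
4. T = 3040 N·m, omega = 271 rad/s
Model: a rotating shaft transmitting power at angular speed omega, so P = T·omega (SI units).
  Case 1: P = 2550 × 213 = 543200 W = 543.2 kW
  Case 2: P = 100 × 97 = 9700 W = 9.7 kW
  Case 3: P = 3530 × 271 = 956600 W = 956.6 kW
  Case 4: P = 3040 × 271 = 823800 W = 823.8 kW
Ordering: 956.6 kW (case 3) > 823.8 kW (case 4) > 543.2 kW (case 1) > 9.7 kW (case 2)
Final answer: 3, 4, 1, 2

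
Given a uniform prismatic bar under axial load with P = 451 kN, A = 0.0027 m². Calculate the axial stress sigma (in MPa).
Model: a uniform prismatic bar under axial load, so sigma = P / A.
Convert to SI units:
  P = 451 kN = 451000 N
Substitute:
  sigma = 451000 / 0.0027
  sigma = 1.67 × 10⁸ Pa
Convert: sigma = 1.67 × 10⁸ Pa = 167 MPa
Final answer: sigma = 167 MPa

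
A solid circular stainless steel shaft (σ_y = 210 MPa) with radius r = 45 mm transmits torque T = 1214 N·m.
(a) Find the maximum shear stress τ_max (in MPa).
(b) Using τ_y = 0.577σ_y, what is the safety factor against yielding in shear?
(a) For a solid circular shaft, τ_max = T·r/J with J = π·r^4/2, i.e. τ_max = 2·T / (π·r^3). Convert r = 45 mm = 0.045 m.
  τ_max = (2 × 1214) / (π × 0.045^3) = 8.481 × 10⁶ Pa = 8.481 MPa
(b) τ_y = 0.577 × 210 = 121.17 MPa
  SF = τ_y/τ_max = 121.17 / 8.481 = 14.29
Final answer: (a) τ_max = 8.481 MPa, (b) SF = 14.29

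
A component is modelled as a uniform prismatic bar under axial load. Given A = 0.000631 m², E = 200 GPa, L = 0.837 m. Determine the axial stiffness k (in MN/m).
Model: a uniform prismatic bar under axial load, so k = (A·E) / L.
Convert to SI units:
  E = 200 GPa = 2 × 10¹¹ Pa
Substitute:
  k = (0.000631 × (2 × 10¹¹)) / 0.837
  k = 1.508 × 10⁸ N/m
Convert: k = 1.508 × 10⁸ N/m = 150.8 MN/m
Final answer: k = 150.8 MN/m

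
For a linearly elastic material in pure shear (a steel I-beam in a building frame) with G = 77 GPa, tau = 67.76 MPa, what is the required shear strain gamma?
Model: a linearly elastic material in pure shear, so tau = G·gamma.
Solve for gamma: gamma = tau / G.
Convert to SI units:
  G = 77 GPa = 7.7 × 10¹⁰ Pa
  tau = 67.76 MPa = 6.776 × 10⁷ Pa
Substitute:
  gamma = (6.776 × 10⁷) / (7.7 × 10¹⁰)
  gamma = 0.00088
Final answer: gamma = 0.00088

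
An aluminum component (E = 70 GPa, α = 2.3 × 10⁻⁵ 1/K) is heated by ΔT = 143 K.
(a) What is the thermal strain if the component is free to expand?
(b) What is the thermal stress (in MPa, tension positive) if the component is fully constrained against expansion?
(a) Free thermal strain ε_th = α·ΔT = (2.3 × 10⁻⁵) × 143 = 0.003289
(b) Fully constrained, the expansion is suppressed, so σ = -E·α·ΔT. Convert E = 70 GPa = 7 × 10¹⁰ Pa.
  σ = -(7 × 10¹⁰) × (2.3 × 10⁻⁵) × 143 = -2.302 × 10⁸ Pa = -230.2 MPa (compressive)
Final answer: (a) ε_th = 0.003289, (b) σ = -230.2 MPa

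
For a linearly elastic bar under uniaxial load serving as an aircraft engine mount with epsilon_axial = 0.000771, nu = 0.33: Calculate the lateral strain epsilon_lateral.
Model: a linearly elastic bar under uniaxial load, so epsilon_lateral = -nu·epsilon_axial.
Substitute:
  epsilon_lateral = -(0.33 × 0.000771)
  epsilon_lateral = -0.0002544
Final answer: epsilon_lateral = -0.0002544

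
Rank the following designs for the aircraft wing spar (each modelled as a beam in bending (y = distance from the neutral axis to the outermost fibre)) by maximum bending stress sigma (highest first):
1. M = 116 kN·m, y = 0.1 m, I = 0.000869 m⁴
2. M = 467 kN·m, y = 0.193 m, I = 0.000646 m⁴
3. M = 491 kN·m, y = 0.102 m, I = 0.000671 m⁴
Model: a beam in bending (y = distance from the neutral axis to the outermost fibre), so sigma = (M·y) / I (SI units).
  Case 1: sigma = (116000 × 0.1) / 0.000869 = 1.335 × 10⁷ Pa = 13.35 MPa
  Case 2: sigma = (467000 × 0.193) / 0.000646 = 1.395 × 10⁸ Pa = 139.5 MPa
  Case 3: sigma = (491000 × 0.102) / 0.000671 = 7.464 × 10⁷ Pa = 74.64 MPa
Ordering: 139.5 MPa (case 2) > 74.64 MPa (case 3) > 13.35 MPa (case 1)
Final answer: 2, 3, 1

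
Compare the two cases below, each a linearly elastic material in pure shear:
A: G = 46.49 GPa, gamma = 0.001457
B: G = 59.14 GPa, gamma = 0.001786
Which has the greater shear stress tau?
Model: a linearly elastic material in pure shear, so tau = G·gamma (SI units).
  A: tau = (4.649 × 10¹⁰) × 0.001457 = 6.774 × 10⁷ Pa = 67.74 MPa
  B: tau = (5.914 × 10¹⁰) × 0.001786 = 1.056 × 10⁸ Pa = 105.6 MPa
105.6 MPa > 67.74 MPa, so B is larger.
Final answer: B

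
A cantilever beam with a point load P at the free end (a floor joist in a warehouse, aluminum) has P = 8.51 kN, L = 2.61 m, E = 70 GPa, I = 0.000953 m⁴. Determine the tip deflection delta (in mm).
Model: a cantilever beam with a point load P at the free end, so delta = (P·L^3) / (3·E·I).
Convert to SI units:
  P = 8.51 kN = 8510 N
  E = 70 GPa = 7 × 10¹⁰ Pa
Substitute:
  delta = (8510 × 2.61^3) / (3 × (7 × 10¹⁰) × 0.000953)
  delta = 0.000756 m
Convert: delta = 0.000756 m = 0.756 mm
Final answer: delta = 0.756 mm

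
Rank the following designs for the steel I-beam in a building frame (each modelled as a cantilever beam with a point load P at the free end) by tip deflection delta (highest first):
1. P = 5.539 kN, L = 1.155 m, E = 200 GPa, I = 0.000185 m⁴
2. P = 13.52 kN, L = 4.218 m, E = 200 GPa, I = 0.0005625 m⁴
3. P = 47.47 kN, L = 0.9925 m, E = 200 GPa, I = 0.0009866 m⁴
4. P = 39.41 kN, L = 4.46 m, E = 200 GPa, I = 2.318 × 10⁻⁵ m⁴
Model: a cantilever beam with a point load P at the free end, so delta = (P·L^3) / (3·E·I) (SI units).
  Case 1: delta = (5539 × 1.155^3) / (3 × (2 × 10¹¹) × 0.000185) = 7.689 × 10⁻⁵ m = 0.07689 mm
  Case 2: delta = (13520 × 4.218^3) / (3 × (2 × 10¹¹) × 0.0005625) = 0.003006 m = 3.006 mm
  Case 3: delta = (47470 × 0.9925^3) / (3 × (2 × 10¹¹) × 0.0009866) = 7.84 × 10⁻⁵ m = 0.0784 mm
  Case 4: delta = (39410 × 4.46^3) / (3 × (2 × 10¹¹) × (2.318 × 10⁻⁵)) = 0.2514 m = 251.4 mm
Ordering: 251.4 mm (case 4) > 3.006 mm (case 2) > 0.0784 mm (case 3) > 0.07689 mm (case 1)
Final answer: 4, 2, 3, 1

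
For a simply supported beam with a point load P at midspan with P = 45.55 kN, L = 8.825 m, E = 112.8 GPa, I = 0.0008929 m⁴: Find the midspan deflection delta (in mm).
Model: a simply supported beam with a point load P at midspan, so delta = (P·L^3) / (48·E·I).
Convert to SI units:
  P = 45.55 kN = 45550 N
  E = 112.8 GPa = 1.128 × 10¹¹ Pa
Substitute:
  delta = (45550 × 8.825^3) / (48 × (1.128 × 10¹¹) × 0.0008929)
  delta = 0.006476 m
Convert: delta = 0.006476 m = 6.476 mm
Final answer: delta = 6.476 mm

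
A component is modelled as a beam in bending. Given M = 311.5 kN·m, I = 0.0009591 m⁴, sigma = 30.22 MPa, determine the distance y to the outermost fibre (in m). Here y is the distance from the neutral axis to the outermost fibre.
Model: a beam in bending, so sigma = (M·y) / I.
Solve for y: y = (sigma·I) / M.
Convert to SI units:
  M = 311.5 kN·m = 311500 N·m
  sigma = 30.22 MPa = 3.022 × 10⁷ Pa
Substitute:
  y = ((3.022 × 10⁷) × 0.0009591) / 311500
  y = 0.09305 m
Final answer: y = 0.09305 m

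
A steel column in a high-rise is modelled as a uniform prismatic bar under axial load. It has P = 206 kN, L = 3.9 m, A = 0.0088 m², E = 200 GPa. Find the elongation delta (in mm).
Model: a uniform prismatic bar under axial load, so delta = (P·L) / (A·E).
Convert to SI units:
  P = 206 kN = 206000 N
  E = 200 GPa = 2 × 10¹¹ Pa
Substitute:
  delta = (206000 × 3.9) / (0.0088 × (2 × 10¹¹))
  delta = 0.0004565 m
Convert: delta = 0.0004565 m = 0.4565 mm
Final answer: delta = 0.4565 mm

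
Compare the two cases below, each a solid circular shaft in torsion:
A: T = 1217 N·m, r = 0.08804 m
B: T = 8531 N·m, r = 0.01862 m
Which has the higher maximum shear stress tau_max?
Model: a solid circular shaft in torsion, so tau_max = (2·T) / (π·r^3) (SI units).
  A: tau_max = (2 × 1217) / (π × 0.08804^3) = 1.135 × 10⁶ Pa = 1.135 MPa
  B: tau_max = (2 × 8531) / (π × 0.01862^3) = 8.413 × 10⁸ Pa = 841.3 MPa
841.3 MPa > 1.135 MPa, so B is larger.
Final answer: B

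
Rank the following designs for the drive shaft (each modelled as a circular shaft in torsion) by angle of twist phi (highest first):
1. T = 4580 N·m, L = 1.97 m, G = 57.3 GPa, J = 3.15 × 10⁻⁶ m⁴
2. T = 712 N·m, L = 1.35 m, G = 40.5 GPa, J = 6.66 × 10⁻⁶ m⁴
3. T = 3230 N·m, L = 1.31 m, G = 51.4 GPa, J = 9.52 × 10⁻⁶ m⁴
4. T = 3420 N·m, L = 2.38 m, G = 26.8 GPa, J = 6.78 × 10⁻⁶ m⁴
Model: a circular shaft in torsion, so phi = (T·L) / (G·J) (SI units).
  Case 1: phi = (4580 × 1.97) / ((5.73 × 10¹⁰) × (3.15 × 10⁻⁶)) = 0.04999 rad = 2.864°
  Case 2: phi = (712 × 1.35) / ((4.05 × 10¹⁰) × (6.66 × 10⁻⁶)) = 0.003564 rad = 0.2042°
  Case 3: phi = (3230 × 1.31) / ((5.14 × 10¹⁰) × (9.52 × 10⁻⁶)) = 0.008647 rad = 0.4954°
  Case 4: phi = (3420 × 2.38) / ((2.68 × 10¹⁰) × (6.78 × 10⁻⁶)) = 0.0448 rad = 2.567°
Ordering: 2.864° (case 1) > 2.567° (case 4) > 0.4954° (case 3) > 0.2042° (case 2)
Final answer: 1, 4, 3, 2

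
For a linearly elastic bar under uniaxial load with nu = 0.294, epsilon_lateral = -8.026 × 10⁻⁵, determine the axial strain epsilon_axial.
Model: a linearly elastic bar under uniaxial load, so epsilon_lateral = -nu·epsilon_axial.
Solve for epsilon_axial: epsilon_axial = -epsilon_lateral / nu.
Substitute:
  epsilon_axial = -(-8.026 × 10⁻⁵) / 0.294
  epsilon_axial = 0.000273
Final answer: epsilon_axial = 0.000273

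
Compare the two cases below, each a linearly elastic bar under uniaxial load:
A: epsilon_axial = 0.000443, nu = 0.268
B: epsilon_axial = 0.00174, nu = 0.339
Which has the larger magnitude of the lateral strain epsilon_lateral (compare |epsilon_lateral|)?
Model: a linearly elastic bar under uniaxial load, so epsilon_lateral = -nu·epsilon_axial (SI units).
  A: epsilon_lateral = -(0.268 × 0.000443) = -0.0001187
  B: epsilon_lateral = -(0.339 × 0.00174) = -0.0005899
|epsilon_lateral|: A = 0.0001187, B = 0.0005899, so B is larger in magnitude.
Final answer: B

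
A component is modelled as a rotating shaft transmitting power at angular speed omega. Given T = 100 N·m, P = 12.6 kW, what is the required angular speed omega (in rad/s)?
Model: a rotating shaft transmitting power at angular speed omega, so P = T·omega.
Solve for omega: omega = P / T.
Convert to SI units:
  P = 12.6 kW = 12600 W
Substitute:
  omega = 12600 / 100
  omega = 126 rad/s
Final answer: omega = 126 rad/s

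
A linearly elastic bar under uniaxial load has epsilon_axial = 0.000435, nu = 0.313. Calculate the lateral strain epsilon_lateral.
Model: a linearly elastic bar under uniaxial load, so epsilon_lateral = -nu·epsilon_axial.
Substitute:
  epsilon_lateral = -(0.313 × 0.000435)
  epsilon_lateral = -0.0001362
Final answer: epsilon_lateral = -0.0001362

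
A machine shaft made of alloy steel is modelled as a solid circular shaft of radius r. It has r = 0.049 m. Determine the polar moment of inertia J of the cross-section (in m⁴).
Model: a solid circular shaft of radius r, so J = (π·r^4) / 2.
Substitute:
  J = (π × 0.049^4) / 2
  J = 9.055 × 10⁻⁶ m⁴
Final answer: J = 9.055 × 10⁻⁶ m⁴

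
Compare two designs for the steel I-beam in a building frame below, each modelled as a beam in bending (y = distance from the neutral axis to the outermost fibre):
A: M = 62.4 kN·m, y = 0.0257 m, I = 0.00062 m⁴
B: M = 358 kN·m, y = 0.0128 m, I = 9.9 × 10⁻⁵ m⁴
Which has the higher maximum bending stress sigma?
Model: a beam in bending (y = distance from the neutral axis to the outermost fibre), so sigma = (M·y) / I (SI units).
  A: sigma = (62400 × 0.0257) / 0.00062 = 2.587 × 10⁶ Pa = 2.587 MPa
  B: sigma = (358000 × 0.0128) / (9.9 × 10⁻⁵) = 4.629 × 10⁷ Pa = 46.29 MPa
46.29 MPa > 2.587 MPa, so B is larger.
Final answer: B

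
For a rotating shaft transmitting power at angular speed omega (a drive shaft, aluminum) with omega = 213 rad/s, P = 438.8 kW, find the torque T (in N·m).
Model: a rotating shaft transmitting power at angular speed omega, so P = T·omega.
Solve for T: T = P / omega.
Convert to SI units:
  P = 438.8 kW = 438800 W
Substitute:
  T = 438800 / 213
  T = 2060 N·m
Final answer: T = 2060 N·m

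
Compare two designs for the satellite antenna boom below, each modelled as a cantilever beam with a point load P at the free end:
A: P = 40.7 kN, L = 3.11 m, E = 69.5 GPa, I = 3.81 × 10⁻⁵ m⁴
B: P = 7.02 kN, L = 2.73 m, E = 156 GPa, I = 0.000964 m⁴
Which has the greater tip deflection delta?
Model: a cantilever beam with a point load P at the free end, so delta = (P·L^3) / (3·E·I) (SI units).
  A: delta = (40700 × 3.11^3) / (3 × (6.95 × 10¹⁰) × (3.81 × 10⁻⁵)) = 0.1541 m = 154.1 mm
  B: delta = (7020 × 2.73^3) / (3 × (1.56 × 10¹¹) × 0.000964) = 0.0003166 m = 0.3166 mm
154.1 mm > 0.3166 mm, so A is larger.
Final answer: A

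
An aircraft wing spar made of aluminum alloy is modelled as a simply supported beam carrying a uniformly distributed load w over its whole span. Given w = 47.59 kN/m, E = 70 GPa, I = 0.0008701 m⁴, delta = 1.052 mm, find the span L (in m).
Model: a simply supported beam carrying a uniformly distributed load w over its whole span, so delta = (5·w·L^4) / (384·E·I).
Solve for L: L = ((384·delta·E·I) / (5·w))^(1/4).
Convert to SI units:
  w = 47.59 kN/m = 47590 N/m
  E = 70 GPa = 7 × 10¹⁰ Pa
  delta = 1.052 mm = 0.001052 m
Substitute:
  L = ((384 × 0.001052 × (7 × 10¹⁰) × 0.0008701) / (5 × 47590))^(1/4)
  L = 3.189 m
Final answer: L = 3.189 m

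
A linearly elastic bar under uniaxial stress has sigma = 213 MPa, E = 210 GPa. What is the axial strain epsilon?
Model: a linearly elastic bar under uniaxial stress, so epsilon = sigma / E.
Convert to SI units:
  sigma = 213 MPa = 2.13 × 10⁸ Pa
  E = 210 GPa = 2.1 × 10¹¹ Pa
Substitute:
  epsilon = (2.13 × 10⁸) / (2.1 × 10¹¹)
  epsilon = 0.001014
Final answer: epsilon = 0.001014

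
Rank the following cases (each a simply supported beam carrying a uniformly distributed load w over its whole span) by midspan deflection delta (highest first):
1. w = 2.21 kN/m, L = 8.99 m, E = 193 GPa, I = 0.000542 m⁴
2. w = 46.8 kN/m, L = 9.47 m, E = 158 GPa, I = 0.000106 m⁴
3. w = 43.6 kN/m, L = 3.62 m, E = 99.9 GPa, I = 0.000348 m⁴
Model: a simply supported beam carrying a uniformly distributed load w over its whole span, so delta = (5·w·L^4) / (384·E·I) (SI units).
  Case 1: delta = (5 × 2210 × 8.99^4) / (384 × (1.93 × 10¹¹) × 0.000542) = 0.001797 m = 1.797 mm
  Case 2: delta = (5 × 46800 × 9.47^4) / (384 × (1.58 × 10¹¹) × 0.000106) = 0.2926 m = 292.6 mm
  Case 3: delta = (5 × 43600 × 3.62^4) / (384 × (9.99 × 10¹⁰) × 0.000348) = 0.002804 m = 2.804 mm
Ordering: 292.6 mm (case 2) > 2.804 mm (case 3) > 1.797 mm (case 1)
Final answer: 2, 3, 1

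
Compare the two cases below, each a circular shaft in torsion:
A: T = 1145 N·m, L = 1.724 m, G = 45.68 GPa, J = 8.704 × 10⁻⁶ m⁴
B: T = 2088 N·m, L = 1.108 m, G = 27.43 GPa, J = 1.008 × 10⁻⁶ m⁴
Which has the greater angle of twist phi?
Model: a circular shaft in torsion, so phi = (T·L) / (G·J) (SI units).
  A: phi = (1145 × 1.724) / ((4.568 × 10¹⁰) × (8.704 × 10⁻⁶)) = 0.004965 rad = 0.2845°
  B: phi = (2088 × 1.108) / ((2.743 × 10¹⁰) × (1.008 × 10⁻⁶)) = 0.08367 rad = 4.794°
4.794° > 0.2845°, so B is larger.
Final answer: B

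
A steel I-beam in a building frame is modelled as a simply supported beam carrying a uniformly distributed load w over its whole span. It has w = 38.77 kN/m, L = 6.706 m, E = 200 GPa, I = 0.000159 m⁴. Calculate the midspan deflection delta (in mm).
Model: a simply supported beam carrying a uniformly distributed load w over its whole span, so delta = (5·w·L^4) / (384·E·I).
Convert to SI units:
  w = 38.77 kN/m = 38770 N/m
  E = 200 GPa = 2 × 10¹¹ Pa
Substitute:
  delta = (5 × 38770 × 6.706^4) / (384 × (2 × 10¹¹) × 0.000159)
  delta = 0.0321 m
Convert: delta = 0.0321 m = 32.1 mm
Final answer: delta = 32.1 mm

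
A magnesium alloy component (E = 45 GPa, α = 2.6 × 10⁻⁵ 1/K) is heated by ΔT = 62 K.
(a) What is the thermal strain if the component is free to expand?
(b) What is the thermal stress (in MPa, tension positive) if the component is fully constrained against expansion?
(a) Free thermal strain ε_th = α·ΔT = (2.6 × 10⁻⁵) × 62 = 0.001612
(b) Fully constrained, the expansion is suppressed, so σ = -E·α·ΔT. Convert E = 45 GPa = 4.5 × 10¹⁰ Pa.
  σ = -(4.5 × 10¹⁰) × (2.6 × 10⁻⁵) × 62 = -7.254 × 10⁷ Pa = -72.54 MPa (compressive)
Final answer: (a) ε_th = 0.001612, (b) σ = -72.54 MPa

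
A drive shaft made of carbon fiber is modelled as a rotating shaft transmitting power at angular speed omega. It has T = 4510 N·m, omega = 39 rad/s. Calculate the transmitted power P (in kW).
Model: a rotating shaft transmitting power at angular speed omega, so P = T·omega.
Substitute:
  P = 4510 × 39
  P = 175900 W
Convert: P = 175900 W = 175.9 kW
Final answer: P = 175.9 kW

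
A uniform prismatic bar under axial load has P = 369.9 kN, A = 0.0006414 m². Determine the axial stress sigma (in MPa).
Model: a uniform prismatic bar under axial load, so sigma = P / A.
Convert to SI units:
  P = 369.9 kN = 369900 N
Substitute:
  sigma = 369900 / 0.0006414
  sigma = 5.767 × 10⁸ Pa
Convert: sigma = 5.767 × 10⁸ Pa = 576.7 MPa
Final answer: sigma = 576.7 MPa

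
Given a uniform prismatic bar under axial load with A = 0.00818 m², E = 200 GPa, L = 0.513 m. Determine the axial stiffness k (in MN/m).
Model: a uniform prismatic bar under axial load, so k = (A·E) / L.
Convert to SI units:
  E = 200 GPa = 2 × 10¹¹ Pa
Substitute:
  k = (0.00818 × (2 × 10¹¹)) / 0.513
  k = 3.189 × 10⁹ N/m
Convert: k = 3.189 × 10⁹ N/m = 3189 MN/m
Final answer: k = 3189 MN/m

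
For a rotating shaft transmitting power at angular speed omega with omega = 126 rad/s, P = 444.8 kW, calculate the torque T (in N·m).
Model: a rotating shaft transmitting power at angular speed omega, so P = T·omega.
Solve for T: T = P / omega.
Convert to SI units:
  P = 444.8 kW = 444800 W
Substitute:
  T = 444800 / 126
  T = 3530 N·m
Final answer: T = 3530 N·m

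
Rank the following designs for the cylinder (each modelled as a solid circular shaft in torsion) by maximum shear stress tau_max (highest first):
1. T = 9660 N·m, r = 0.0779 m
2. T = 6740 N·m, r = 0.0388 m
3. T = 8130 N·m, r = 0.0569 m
Model: a solid circular shaft in torsion, so tau_max = (2·T) / (π·r^3) (SI units).
  Case 1: tau_max = (2 × 9660) / (π × 0.0779^3) = 1.301 × 10⁷ Pa = 13.01 MPa
  Case 2: tau_max = (2 × 6740) / (π × 0.0388^3) = 7.346 × 10⁷ Pa = 73.46 MPa
  Case 3: tau_max = (2 × 8130) / (π × 0.0569^3) = 2.81 × 10⁷ Pa = 28.1 MPa
Ordering: 73.46 MPa (case 2) > 28.1 MPa (case 3) > 13.01 MPa (case 1)
Final answer: 2, 3, 1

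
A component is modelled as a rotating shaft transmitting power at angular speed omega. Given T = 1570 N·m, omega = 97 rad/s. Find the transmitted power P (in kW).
Model: a rotating shaft transmitting power at angular speed omega, so P = T·omega.
Substitute:
  P = 1570 × 97
  P = 152300 W
Convert: P = 152300 W = 152.3 kW
Final answer: P = 152.3 kW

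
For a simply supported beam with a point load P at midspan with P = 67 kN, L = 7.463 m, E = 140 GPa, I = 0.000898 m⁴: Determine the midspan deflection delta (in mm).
Model: a simply supported beam with a point load P at midspan, so delta = (P·L^3) / (48·E·I).
Convert to SI units:
  P = 67 kN = 67000 N
  E = 140 GPa = 1.4 × 10¹¹ Pa
Substitute:
  delta = (67000 × 7.463^3) / (48 × (1.4 × 10¹¹) × 0.000898)
  delta = 0.004615 m
Convert: delta = 0.004615 m = 4.615 mm
Final answer: delta = 4.615 mm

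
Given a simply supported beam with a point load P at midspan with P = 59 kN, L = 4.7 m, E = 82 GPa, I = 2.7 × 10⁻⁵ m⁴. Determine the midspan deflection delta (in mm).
Model: a simply supported beam with a point load P at midspan, so delta = (P·L^3) / (48·E·I).
Convert to SI units:
  P = 59 kN = 59000 N
  E = 82 GPa = 8.2 × 10¹⁰ Pa
Substitute:
  delta = (59000 × 4.7^3) / (48 × (8.2 × 10¹⁰) × (2.7 × 10⁻⁵))
  delta = 0.05764 m
Convert: delta = 0.05764 m = 57.64 mm
Final answer: delta = 57.64 mm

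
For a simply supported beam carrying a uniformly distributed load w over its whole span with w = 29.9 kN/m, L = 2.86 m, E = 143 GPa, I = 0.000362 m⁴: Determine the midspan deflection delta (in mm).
Model: a simply supported beam carrying a uniformly distributed load w over its whole span, so delta = (5·w·L^4) / (384·E·I).
Convert to SI units:
  w = 29.9 kN/m = 29900 N/m
  E = 143 GPa = 1.43 × 10¹¹ Pa
Substitute:
  delta = (5 × 29900 × 2.86^4) / (384 × (1.43 × 10¹¹) × 0.000362)
  delta = 0.0005032 m
Convert: delta = 0.0005032 m = 0.5032 mm
Final answer: delta = 0.5032 mm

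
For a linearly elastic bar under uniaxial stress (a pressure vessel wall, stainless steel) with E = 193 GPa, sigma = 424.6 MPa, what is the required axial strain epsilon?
Model: a linearly elastic bar under uniaxial stress, so sigma = E·epsilon.
Solve for epsilon: epsilon = sigma / E.
Convert to SI units:
  E = 193 GPa = 1.93 × 10¹¹ Pa
  sigma = 424.6 MPa = 4.246 × 10⁸ Pa
Substitute:
  epsilon = (4.246 × 10⁸) / (1.93 × 10¹¹)
  epsilon = 0.0022
Final answer: epsilon = 0.0022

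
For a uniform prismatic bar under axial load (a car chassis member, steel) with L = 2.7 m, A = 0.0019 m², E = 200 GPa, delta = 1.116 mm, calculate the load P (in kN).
Model: a uniform prismatic bar under axial load, so delta = (P·L) / (A·E).
Solve for P: P = (delta·A·E) / L.
Convert to SI units:
  E = 200 GPa = 2 × 10¹¹ Pa
  delta = 1.116 mm = 0.001116 m
Substitute:
  P = (0.001116 × 0.0019 × (2 × 10¹¹)) / 2.7
  P = 157100 N
Convert: P = 157100 N = 157.1 kN
Final answer: P = 157.1 kN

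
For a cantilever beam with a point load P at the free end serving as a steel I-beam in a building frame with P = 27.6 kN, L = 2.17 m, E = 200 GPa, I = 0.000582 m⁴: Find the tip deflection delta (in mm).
Model: a cantilever beam with a point load P at the free end, so delta = (P·L^3) / (3·E·I).
Convert to SI units:
  P = 27.6 kN = 27600 N
  E = 200 GPa = 2 × 10¹¹ Pa
Substitute:
  delta = (27600 × 2.17^3) / (3 × (2 × 10¹¹) × 0.000582)
  delta = 0.0008076 m
Convert: delta = 0.0008076 m = 0.8076 mm
Final answer: delta = 0.8076 mm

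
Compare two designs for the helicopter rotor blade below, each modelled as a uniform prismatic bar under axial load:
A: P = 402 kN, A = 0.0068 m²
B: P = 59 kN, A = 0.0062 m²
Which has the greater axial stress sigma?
Model: a uniform prismatic bar under axial load, so sigma = P / A (SI units).
  A: sigma = 402000 / 0.0068 = 5.912 × 10⁷ Pa = 59.12 MPa
  B: sigma = 59000 / 0.0062 = 9.516 × 10⁶ Pa = 9.516 MPa
59.12 MPa > 9.516 MPa, so A is larger.
Final answer: A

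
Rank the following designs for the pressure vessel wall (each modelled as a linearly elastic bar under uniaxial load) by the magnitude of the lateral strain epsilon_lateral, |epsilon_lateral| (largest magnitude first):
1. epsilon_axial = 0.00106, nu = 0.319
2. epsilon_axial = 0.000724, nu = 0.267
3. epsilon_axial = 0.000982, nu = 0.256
Model: a linearly elastic bar under uniaxial load, so epsilon_lateral = -nu·epsilon_axial (SI units).
  Case 1: epsilon_lateral = -(0.319 × 0.00106) = -0.0003381
  Case 2: epsilon_lateral = -(0.267 × 0.000724) = -0.0001933
  Case 3: epsilon_lateral = -(0.256 × 0.000982) = -0.0002514
Ordering by |epsilon_lateral|: 0.0003381 (case 1) > 0.0002514 (case 3) > 0.0001933 (case 2)
Final answer: 1, 3, 2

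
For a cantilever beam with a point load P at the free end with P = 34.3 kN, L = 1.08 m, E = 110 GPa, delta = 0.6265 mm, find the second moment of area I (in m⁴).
Model: a cantilever beam with a point load P at the free end, so delta = (P·L^3) / (3·E·I).
Solve for I: I = (P·L^3) / (3·delta·E).
Convert to SI units:
  P = 34.3 kN = 34300 N
  E = 110 GPa = 1.1 × 10¹¹ Pa
  delta = 0.6265 mm = 0.0006265 m
Substitute:
  I = (34300 × 1.08^3) / (3 × 0.0006265 × (1.1 × 10¹¹))
  I = 0.000209 m⁴
Final answer: I = 0.000209 m⁴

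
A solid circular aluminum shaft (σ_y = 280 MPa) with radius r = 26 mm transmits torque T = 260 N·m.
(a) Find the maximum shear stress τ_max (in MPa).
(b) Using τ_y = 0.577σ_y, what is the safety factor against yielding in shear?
(a) For a solid circular shaft, τ_max = T·r/J with J = π·r^4/2, i.e. τ_max = 2·T / (π·r^3). Convert r = 26 mm = 0.026 m.
  τ_max = (2 × 260) / (π × 0.026^3) = 9.417 × 10⁶ Pa = 9.417 MPa
(b) τ_y = 0.577 × 280 = 161.56 MPa
  SF = τ_y/τ_max = 161.56 / 9.417 = 17.16
Final answer: (a) τ_max = 9.417 MPa, (b) SF = 17.16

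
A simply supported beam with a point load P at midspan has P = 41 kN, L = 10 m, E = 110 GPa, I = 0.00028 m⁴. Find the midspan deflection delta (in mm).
Model: a simply supported beam with a point load P at midspan, so delta = (P·L^3) / (48·E·I).
Convert to SI units:
  P = 41 kN = 41000 N
  E = 110 GPa = 1.1 × 10¹¹ Pa
Substitute:
  delta = (41000 × 10^3) / (48 × (1.1 × 10¹¹) × 0.00028)
  delta = 0.02773 m
Convert: delta = 0.02773 m = 27.73 mm
Final answer: delta = 27.73 mm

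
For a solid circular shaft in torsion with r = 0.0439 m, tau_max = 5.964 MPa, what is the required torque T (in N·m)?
Model: a solid circular shaft in torsion, so tau_max = (2·T) / (π·r^3).
Solve for T: T = (π·tau_max·r^3) / 2.
Convert to SI units:
  tau_max = 5.964 MPa = 5.964 × 10⁶ Pa
Substitute:
  T = (π × (5.964 × 10⁶) × 0.0439^3) / 2
  T = 792.6 N·m
Final answer: T = 792.6 N·m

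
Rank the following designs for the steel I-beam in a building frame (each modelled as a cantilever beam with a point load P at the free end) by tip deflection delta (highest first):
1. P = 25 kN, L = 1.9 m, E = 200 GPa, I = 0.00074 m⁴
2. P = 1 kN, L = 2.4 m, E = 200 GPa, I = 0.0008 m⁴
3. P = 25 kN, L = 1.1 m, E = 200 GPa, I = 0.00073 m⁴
Model: a cantilever beam with a point load P at the free end, so delta = (P·L^3) / (3·E·I) (SI units).
  Case 1: delta = (25000 × 1.9^3) / (3 × (2 × 10¹¹) × 0.00074) = 0.0003862 m = 0.3862 mm
  Case 2: delta = (1000 × 2.4^3) / (3 × (2 × 10¹¹) × 0.0008) = 2.88 × 10⁻⁵ m = 0.0288 mm
  Case 3: delta = (25000 × 1.1^3) / (3 × (2 × 10¹¹) × 0.00073) = 7.597 × 10⁻⁵ m = 0.07597 mm
Ordering: 0.3862 mm (case 1) > 0.07597 mm (case 3) > 0.0288 mm (case 2)
Final answer: 1, 3, 2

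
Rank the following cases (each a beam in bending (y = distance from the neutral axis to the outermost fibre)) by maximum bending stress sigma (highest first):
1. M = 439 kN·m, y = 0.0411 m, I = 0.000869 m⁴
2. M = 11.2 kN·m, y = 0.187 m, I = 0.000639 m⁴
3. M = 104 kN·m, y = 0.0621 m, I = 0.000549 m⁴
Model: a beam in bending (y = distance from the neutral axis to the outermost fibre), so sigma = (M·y) / I (SI units).
  Case 1: sigma = (439000 × 0.0411) / 0.000869 = 2.076 × 10⁷ Pa = 20.76 MPa
  Case 2: sigma = (11200 × 0.187) / 0.000639 = 3.278 × 10⁶ Pa = 3.278 MPa
  Case 3: sigma = (104000 × 0.0621) / 0.000549 = 1.176 × 10⁷ Pa = 11.76 MPa
Ordering: 20.76 MPa (case 1) > 11.76 MPa (case 3) > 3.278 MPa (case 2)
Final answer: 1, 3, 2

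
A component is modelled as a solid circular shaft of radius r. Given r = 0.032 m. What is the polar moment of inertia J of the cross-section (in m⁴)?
Model: a solid circular shaft of radius r, so J = (π·r^4) / 2.
Substitute:
  J = (π × 0.032^4) / 2
  J = 1.647 × 10⁻⁶ m⁴
Final answer: J = 1.647 × 10⁻⁶ m⁴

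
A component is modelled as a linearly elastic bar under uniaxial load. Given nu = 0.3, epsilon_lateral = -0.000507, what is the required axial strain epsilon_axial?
Model: a linearly elastic bar under uniaxial load, so epsilon_lateral = -nu·epsilon_axial.
Solve for epsilon_axial: epsilon_axial = -epsilon_lateral / nu.
Substitute:
  epsilon_axial = -(-0.000507) / 0.3
  epsilon_axial = 0.00169
Final answer: epsilon_axial = 0.00169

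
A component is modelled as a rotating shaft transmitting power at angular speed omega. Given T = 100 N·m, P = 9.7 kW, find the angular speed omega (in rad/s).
Model: a rotating shaft transmitting power at angular speed omega, so P = T·omega.
Solve for omega: omega = P / T.
Convert to SI units:
  P = 9.7 kW = 9700 W
Substitute:
  omega = 9700 / 100
  omega = 97 rad/s
Final answer: omega = 97 rad/s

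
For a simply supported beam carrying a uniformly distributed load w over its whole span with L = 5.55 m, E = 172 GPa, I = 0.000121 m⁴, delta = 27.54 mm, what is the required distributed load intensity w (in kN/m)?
Model: a simply supported beam carrying a uniformly distributed load w over its whole span, so delta = (5·w·L^4) / (384·E·I).
Solve for w: w = (384·delta·E·I) / (5·L^4).
Convert to SI units:
  E = 172 GPa = 1.72 × 10¹¹ Pa
  delta = 27.54 mm = 0.02754 m
Substitute:
  w = (384 × 0.02754 × (1.72 × 10¹¹) × 0.000121) / (5 × 5.55^4)
  w = 46390 N/m
Convert: w = 46390 N/m = 46.39 kN/m
Final answer: w = 46.39 kN/m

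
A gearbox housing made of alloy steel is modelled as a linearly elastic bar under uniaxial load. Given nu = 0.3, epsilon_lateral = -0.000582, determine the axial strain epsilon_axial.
Model: a linearly elastic bar under uniaxial load, so epsilon_lateral = -nu·epsilon_axial.
Solve for epsilon_axial: epsilon_axial = -epsilon_lateral / nu.
Substitute:
  epsilon_axial = -(-0.000582) / 0.3
  epsilon_axial = 0.00194
Final answer: epsilon_axial = 0.00194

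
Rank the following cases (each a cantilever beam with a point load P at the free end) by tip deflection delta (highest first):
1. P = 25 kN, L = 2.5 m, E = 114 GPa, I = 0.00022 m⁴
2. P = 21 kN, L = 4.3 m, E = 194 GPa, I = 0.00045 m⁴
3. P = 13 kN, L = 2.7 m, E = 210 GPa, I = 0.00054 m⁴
Model: a cantilever beam with a point load P at the free end, so delta = (P·L^3) / (3·E·I) (SI units).
  Case 1: delta = (25000 × 2.5^3) / (3 × (1.14 × 10¹¹) × 0.00022) = 0.005192 m = 5.192 mm
  Case 2: delta = (21000 × 4.3^3) / (3 × (1.94 × 10¹¹) × 0.00045) = 0.006375 m = 6.375 mm
  Case 3: delta = (13000 × 2.7^3) / (3 × (2.1 × 10¹¹) × 0.00054) = 0.0007521 m = 0.7521 mm
Ordering: 6.375 mm (case 2) > 5.192 mm (case 1) > 0.7521 mm (case 3)
Final answer: 2, 1, 3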